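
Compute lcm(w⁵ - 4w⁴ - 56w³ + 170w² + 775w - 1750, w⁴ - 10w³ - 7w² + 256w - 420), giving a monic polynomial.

By polynomial division,
  w⁵ - 4w⁴ - 56w³ + 170w² + 775w - 1750 = (w + 6)(w⁴ - 10w³ - 7w² + 256w - 420) + (11w³ - 44w² - 341w + 770)
  w⁴ - 10w³ - 7w² + 256w - 420 = ((1/11)w - 6/11)(11w³ - 44w² - 341w + 770) + (0)
Last nonzero remainder: 11w³ - 44w² - 341w + 770. Dividing through by 11 gives the monic gcd w³ - 4w² - 31w + 70.
Then lcm(f, g) = f·g / gcd(f, g); expanding and making the result monic gives the answer.

w⁶ - 10w⁵ - 32w⁴ + 506w³ - 245w² - 6400w + 10500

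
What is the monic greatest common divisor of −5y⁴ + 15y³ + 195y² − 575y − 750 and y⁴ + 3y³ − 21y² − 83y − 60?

y² − 4y − 5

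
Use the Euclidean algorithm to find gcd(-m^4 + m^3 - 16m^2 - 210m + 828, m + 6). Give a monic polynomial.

m + 6

Repeated division with remainder:
  -m^4 + m^3 - 16m^2 - 210m + 828 = (-m^3 + 7m^2 - 58m + 138)(m + 6) + (0)
The last nonzero remainder m + 6 is already monic.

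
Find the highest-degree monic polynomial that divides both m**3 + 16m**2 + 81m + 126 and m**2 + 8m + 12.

Euclidean algorithm in ℚ[m]:
  m**3 + 16m**2 + 81m + 126 = (m + 8)(m**2 + 8m + 12) + (5m + 30)
  m**2 + 8m + 12 = ((1/5)m + 2/5)(5m + 30) + (0)
Last nonzero remainder: 5m + 30. Dividing through by 5 gives the monic gcd m + 6.

m + 6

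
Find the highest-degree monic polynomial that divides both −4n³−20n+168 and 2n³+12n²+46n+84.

n²+3n+14

Repeated division with remainder:
  −4n³−20n+168 = (−2)(2n³+12n²+46n+84) + (24n²+72n+336)
  2n³+12n²+46n+84 = ((1/12)n+1/4)(24n²+72n+336) + (0)
Last nonzero remainder: 24n²+72n+336. Dividing through by 24 gives the monic gcd n²+3n+14.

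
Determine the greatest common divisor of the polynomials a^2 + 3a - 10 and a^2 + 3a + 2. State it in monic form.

Repeated division with remainder:
  a^2 + 3a - 10 = (a^2 + 3a + 2) + (-12)
  a^2 + 3a + 2 = (-(1/12)a^2 - (1/4)a - 1/6)(-12) + (0)
The last nonzero remainder is the constant -12, so the polynomials are coprime and gcd = 1.

1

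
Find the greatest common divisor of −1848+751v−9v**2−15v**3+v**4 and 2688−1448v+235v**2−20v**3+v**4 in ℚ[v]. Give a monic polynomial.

Repeated division with remainder:
  v**4−15v**3−9v**2+751v−1848 = (v**4−20v**3+235v**2−1448v+2688) + (5v**3−244v**2+2199v−4536)
  v**4−20v**3+235v**2−1448v+2688 = ((1/5)v+144/25)(5v**3−244v**2+2199v−4536) + ((30016/25)v**2−(330176/25)v+720384/25)
  5v**3−244v**2+2199v−4536 = ((125/30016)v−675/4288)((30016/25)v**2−(330176/25)v+720384/25) + (0)
Last nonzero remainder: (30016/25)v**2−(330176/25)v+720384/25. Dividing through by 30016/25 gives the monic gcd v**2−11v+24.

24−11v+v**2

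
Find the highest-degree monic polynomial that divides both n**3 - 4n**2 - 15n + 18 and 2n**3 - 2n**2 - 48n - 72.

n**2 - 3n - 18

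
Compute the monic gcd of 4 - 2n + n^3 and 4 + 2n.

2 + n

Euclidean algorithm in ℚ[n]:
  n^3 - 2n + 4 = ((1/2)n^2 - n + 1)(2n + 4) + (0)
Last nonzero remainder: 2n + 4. Dividing through by 2 gives the monic gcd n + 2.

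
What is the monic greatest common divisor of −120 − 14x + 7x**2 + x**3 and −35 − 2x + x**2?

Apply the Euclidean algorithm:
  x**3 + 7x**2 − 14x − 120 = (x + 9)(x**2 − 2x − 35) + (39x + 195)
  x**2 − 2x − 35 = ((1/39)x − 7/39)(39x + 195) + (0)
Last nonzero remainder: 39x + 195. Dividing through by 39 gives the monic gcd x + 5.

5 + x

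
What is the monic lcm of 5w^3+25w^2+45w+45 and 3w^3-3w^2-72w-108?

Apply the Euclidean algorithm:
  5w^3+25w^2+45w+45 = (5/3)(3w^3-3w^2-72w-108) + (30w^2+165w+225)
  3w^3-3w^2-72w-108 = ((1/10)w-13/20)(30w^2+165w+225) + ((51/4)w+153/4)
  30w^2+165w+225 = ((40/17)w+100/17)((51/4)w+153/4) + (0)
Last nonzero remainder: (51/4)w+153/4. Dividing through by 51/4 gives the monic gcd w+3.
Then lcm(f, g) = f·g / gcd(f, g); expanding and making the result monic gives the answer.

w^5+w^4-23w^3-87w^2-144w-108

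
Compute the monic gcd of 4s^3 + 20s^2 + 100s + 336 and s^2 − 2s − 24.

s + 4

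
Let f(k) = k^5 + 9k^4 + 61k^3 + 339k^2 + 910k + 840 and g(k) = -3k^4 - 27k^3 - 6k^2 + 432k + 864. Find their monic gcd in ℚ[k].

k^2 + 7k + 12

By polynomial division,
  k^5 + 9k^4 + 61k^3 + 339k^2 + 910k + 840 = (-(1/3)k)(-3k^4 - 27k^3 - 6k^2 + 432k + 864) + (59k^3 + 483k^2 + 1198k + 840)
  -3k^4 - 27k^3 - 6k^2 + 432k + 864 = (-(3/59)k - 144/3481)(59k^3 + 483k^2 + 1198k + 840) + ((260712/3481)k^2 + (1824984/3481)k + 3128544/3481)
  59k^3 + 483k^2 + 1198k + 840 = ((205379/260712)k + 121835/130356)((260712/3481)k^2 + (1824984/3481)k + 3128544/3481) + (0)
Last nonzero remainder: (260712/3481)k^2 + (1824984/3481)k + 3128544/3481. Dividing through by 260712/3481 gives the monic gcd k^2 + 7k + 12.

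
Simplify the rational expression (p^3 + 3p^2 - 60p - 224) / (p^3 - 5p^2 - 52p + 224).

Euclidean algorithm in ℚ[p]:
  p^3 + 3p^2 - 60p - 224 = (p^3 - 5p^2 - 52p + 224) + (8p^2 - 8p - 448)
  p^3 - 5p^2 - 52p + 224 = ((1/8)p - 1/2)(8p^2 - 8p - 448) + (0)
Last nonzero remainder: 8p^2 - 8p - 448. Dividing through by 8 gives the monic gcd p^2 - p - 56.
Cancel p^2 - p - 56 from numerator and denominator to get the reduced form.

(p + 4)/(p - 4)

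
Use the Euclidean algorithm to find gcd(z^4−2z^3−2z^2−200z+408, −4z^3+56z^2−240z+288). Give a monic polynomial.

Apply the Euclidean algorithm:
  z^4−2z^3−2z^2−200z+408 = (−(1/4)z−3)(−4z^3+56z^2−240z+288) + (106z^2−848z+1272)
  −4z^3+56z^2−240z+288 = (−(2/53)z+12/53)(106z^2−848z+1272) + (0)
Last nonzero remainder: 106z^2−848z+1272. Dividing through by 106 gives the monic gcd z^2−8z+12.

z^2−8z+12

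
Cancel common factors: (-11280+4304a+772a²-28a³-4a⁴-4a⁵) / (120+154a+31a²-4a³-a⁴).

By polynomial division,
  -4a⁵-4a⁴-28a³+772a²+4304a-11280 = (4a-12)(-a⁴-4a³+31a²+154a+120) + (-200a³+528a²+5672a-9840)
  -a⁴-4a³+31a²+154a+120 = ((1/200)a+83/2500)(-200a³+528a²+5672a-9840) + (-(9306/625)a²+(9306/625)a+55836/125)
  -200a³+528a²+5672a-9840 = ((62500/4653)a-102500/4653)(-(9306/625)a²+(9306/625)a+55836/125) + (0)
Last nonzero remainder: -(9306/625)a²+(9306/625)a+55836/125. Dividing through by -9306/625 gives the monic gcd a²-a-30.
Cancel a²-a-30 from numerator and denominator to get the reduced form.

(-376+156a+8a²+4a³)/(4+5a+a²)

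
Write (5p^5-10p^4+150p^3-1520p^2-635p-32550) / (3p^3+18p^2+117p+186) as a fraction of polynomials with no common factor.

(5p^3-30p^2+115p-1050)/(3p+6)

Apply the Euclidean algorithm:
  5p^5-10p^4+150p^3-1520p^2-635p-32550 = ((5/3)p^2-(40/3)p+65)(3p^3+18p^2+117p+186) + (-1440p^2-5760p-44640)
  3p^3+18p^2+117p+186 = (-(1/480)p-1/240)(-1440p^2-5760p-44640) + (0)
Last nonzero remainder: -1440p^2-5760p-44640. Dividing through by -1440 gives the monic gcd p^2+4p+31.
Cancel p^2+4p+31 from numerator and denominator to get the reduced form.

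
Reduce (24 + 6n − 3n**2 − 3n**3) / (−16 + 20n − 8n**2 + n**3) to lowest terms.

By polynomial division,
  −3n**3 − 3n**2 + 6n + 24 = (−3)(n**3 − 8n**2 + 20n − 16) + (−27n**2 + 66n − 24)
  n**3 − 8n**2 + 20n − 16 = (−(1/27)n + 50/243)(−27n**2 + 66n − 24) + ((448/81)n − 896/81)
  −27n**2 + 66n − 24 = (−(2187/448)n + 243/112)((448/81)n − 896/81) + (0)
Last nonzero remainder: (448/81)n − 896/81. Dividing through by 448/81 gives the monic gcd n − 2.
Cancel n − 2 from numerator and denominator to get the reduced form.

(−12 − 9n − 3n**2)/(8 − 6n + n**2)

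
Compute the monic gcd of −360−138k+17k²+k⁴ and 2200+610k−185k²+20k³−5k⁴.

−10−3k+k²

By polynomial division,
  k⁴+17k²−138k−360 = (−1/5)(−5k⁴+20k³−185k²+610k+2200) + (4k³−20k²−16k+80)
  −5k⁴+20k³−185k²+610k+2200 = (−(5/4)k−5/4)(4k³−20k²−16k+80) + (−230k²+690k+2300)
  4k³−20k²−16k+80 = (−(2/115)k+4/115)(−230k²+690k+2300) + (0)
Last nonzero remainder: −230k²+690k+2300. Dividing through by −230 gives the monic gcd k²−3k−10.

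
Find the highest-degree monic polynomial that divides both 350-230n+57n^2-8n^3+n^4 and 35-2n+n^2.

Repeated division with remainder:
  n^4-8n^3+57n^2-230n+350 = (n^2-6n+10)(n^2-2n+35) + (0)
The last nonzero remainder n^2-2n+35 is already monic.

35-2n+n^2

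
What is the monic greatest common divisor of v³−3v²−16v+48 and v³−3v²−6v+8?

v−4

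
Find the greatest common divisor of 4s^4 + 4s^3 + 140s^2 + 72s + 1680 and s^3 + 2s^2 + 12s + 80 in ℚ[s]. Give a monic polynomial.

Repeated division with remainder:
  4s^4 + 4s^3 + 140s^2 + 72s + 1680 = (4s - 4)(s^3 + 2s^2 + 12s + 80) + (100s^2 - 200s + 2000)
  s^3 + 2s^2 + 12s + 80 = ((1/100)s + 1/25)(100s^2 - 200s + 2000) + (0)
Last nonzero remainder: 100s^2 - 200s + 2000. Dividing through by 100 gives the monic gcd s^2 - 2s + 20.

s^2 - 2s + 20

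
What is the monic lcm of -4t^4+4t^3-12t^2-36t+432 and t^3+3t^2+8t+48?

Repeated division with remainder:
  -4t^4+4t^3-12t^2-36t+432 = (-4t+16)(t^3+3t^2+8t+48) + (-28t^2+28t-336)
  t^3+3t^2+8t+48 = (-(1/28)t-1/7)(-28t^2+28t-336) + (0)
Last nonzero remainder: -28t^2+28t-336. Dividing through by -28 gives the monic gcd t^2-t+12.
Then lcm(f, g) = f·g / gcd(f, g); expanding and making the result monic gives the answer.

t^5+3t^4-t^3+21t^2-72t-432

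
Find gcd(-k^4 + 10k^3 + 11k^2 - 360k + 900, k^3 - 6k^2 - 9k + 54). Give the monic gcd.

k - 6

Repeated division with remainder:
  -k^4 + 10k^3 + 11k^2 - 360k + 900 = (-k + 4)(k^3 - 6k^2 - 9k + 54) + (26k^2 - 270k + 684)
  k^3 - 6k^2 - 9k + 54 = ((1/26)k + 57/338)(26k^2 - 270k + 684) + ((1728/169)k - 10368/169)
  26k^2 - 270k + 684 = ((2197/864)k - 3211/288)((1728/169)k - 10368/169) + (0)
Last nonzero remainder: (1728/169)k - 10368/169. Dividing through by 1728/169 gives the monic gcd k - 6.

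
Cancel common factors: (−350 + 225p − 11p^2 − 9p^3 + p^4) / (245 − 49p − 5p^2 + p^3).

(−10 + 3p + p^2)/(7 + p)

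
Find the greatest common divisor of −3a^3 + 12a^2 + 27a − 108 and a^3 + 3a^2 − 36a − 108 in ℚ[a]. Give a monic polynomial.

Euclidean algorithm in ℚ[a]:
  −3a^3 + 12a^2 + 27a − 108 = (−3)(a^3 + 3a^2 − 36a − 108) + (21a^2 − 81a − 432)
  a^3 + 3a^2 − 36a − 108 = ((1/21)a + 16/49)(21a^2 − 81a − 432) + ((540/49)a + 1620/49)
  21a^2 − 81a − 432 = ((343/180)a − 196/15)((540/49)a + 1620/49) + (0)
Last nonzero remainder: (540/49)a + 1620/49. Dividing through by 540/49 gives the monic gcd a + 3.

a + 3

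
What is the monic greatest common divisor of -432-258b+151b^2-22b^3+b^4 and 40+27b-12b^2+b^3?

-8-7b+b^2

By polynomial division,
  b^4-22b^3+151b^2-258b-432 = (b-10)(b^3-12b^2+27b+40) + (4b^2-28b-32)
  b^3-12b^2+27b+40 = ((1/4)b-5/4)(4b^2-28b-32) + (0)
Last nonzero remainder: 4b^2-28b-32. Dividing through by 4 gives the monic gcd b^2-7b-8.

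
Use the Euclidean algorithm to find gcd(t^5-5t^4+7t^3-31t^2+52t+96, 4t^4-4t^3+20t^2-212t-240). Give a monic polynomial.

Euclidean algorithm in ℚ[t]:
  t^5-5t^4+7t^3-31t^2+52t+96 = ((1/4)t-1)(4t^4-4t^3+20t^2-212t-240) + (-2t^3+42t^2-100t-144)
  4t^4-4t^3+20t^2-212t-240 = (-2t-40)(-2t^3+42t^2-100t-144) + (1500t^2-4500t-6000)
  -2t^3+42t^2-100t-144 = (-(1/750)t+3/125)(1500t^2-4500t-6000) + (0)
Last nonzero remainder: 1500t^2-4500t-6000. Dividing through by 1500 gives the monic gcd t^2-3t-4.

t^2-3t-4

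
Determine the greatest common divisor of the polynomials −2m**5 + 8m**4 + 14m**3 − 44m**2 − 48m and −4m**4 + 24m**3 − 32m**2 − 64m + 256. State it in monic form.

Euclidean algorithm in ℚ[m]:
  −2m**5 + 8m**4 + 14m**3 − 44m**2 − 48m = ((1/2)m + 1)(−4m**4 + 24m**3 − 32m**2 − 64m + 256) + (6m**3 + 20m**2 − 112m − 256)
  −4m**4 + 24m**3 − 32m**2 − 64m + 256 = (−(2/3)m + 56/9)(6m**3 + 20m**2 − 112m − 256) + (−(2080/9)m**2 + (4160/9)m + 16640/9)
  6m**3 + 20m**2 − 112m − 256 = (−(27/1040)m − 9/65)(−(2080/9)m**2 + (4160/9)m + 16640/9) + (0)
Last nonzero remainder: −(2080/9)m**2 + (4160/9)m + 16640/9. Dividing through by −2080/9 gives the monic gcd m**2 − 2m − 8.

m**2 − 2m − 8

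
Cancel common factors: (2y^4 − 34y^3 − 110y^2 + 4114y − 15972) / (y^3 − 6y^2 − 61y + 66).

(2y^3 − 12y^2 − 242y + 1452)/(y^2 + 5y − 6)

Apply the Euclidean algorithm:
  2y^4 − 34y^3 − 110y^2 + 4114y − 15972 = (2y − 22)(y^3 − 6y^2 − 61y + 66) + (−120y^2 + 2640y − 14520)
  y^3 − 6y^2 − 61y + 66 = (−(1/120)y − 2/15)(−120y^2 + 2640y − 14520) + (170y − 1870)
  −120y^2 + 2640y − 14520 = (−(12/17)y + 132/17)(170y − 1870) + (0)
Last nonzero remainder: 170y − 1870. Dividing through by 170 gives the monic gcd y − 11.
Cancel y − 11 from numerator and denominator to get the reduced form.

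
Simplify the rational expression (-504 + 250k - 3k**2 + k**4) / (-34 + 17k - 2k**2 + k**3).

Euclidean algorithm in ℚ[k]:
  k**4 - 3k**2 + 250k - 504 = (k + 2)(k**3 - 2k**2 + 17k - 34) + (-16k**2 + 250k - 436)
  k**3 - 2k**2 + 17k - 34 = (-(1/16)k - 109/128)(-16k**2 + 250k - 436) + ((12969/64)k - 12969/32)
  -16k**2 + 250k - 436 = (-(1024/12969)k + 13952/12969)((12969/64)k - 12969/32) + (0)
Last nonzero remainder: (12969/64)k - 12969/32. Dividing through by 12969/64 gives the monic gcd k - 2.
Cancel k - 2 from numerator and denominator to get the reduced form.

(252 + k + 2k**2 + k**3)/(17 + k**2)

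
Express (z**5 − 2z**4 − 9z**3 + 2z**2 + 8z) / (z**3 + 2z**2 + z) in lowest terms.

(z**3 − 3z**2 − 6z + 8)/(z + 1)

Apply the Euclidean algorithm:
  z**5 − 2z**4 − 9z**3 + 2z**2 + 8z = (z**2 − 4z − 2)(z**3 + 2z**2 + z) + (10z**2 + 10z)
  z**3 + 2z**2 + z = ((1/10)z + 1/10)(10z**2 + 10z) + (0)
Last nonzero remainder: 10z**2 + 10z. Dividing through by 10 gives the monic gcd z**2 + z.
Cancel z**2 + z from numerator and denominator to get the reduced form.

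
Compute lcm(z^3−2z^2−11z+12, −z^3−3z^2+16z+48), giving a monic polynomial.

z^4+2z^3−19z^2−32z+48

By polynomial division,
  z^3−2z^2−11z+12 = (−1)(−z^3−3z^2+16z+48) + (−5z^2+5z+60)
  −z^3−3z^2+16z+48 = ((1/5)z+4/5)(−5z^2+5z+60) + (0)
Last nonzero remainder: −5z^2+5z+60. Dividing through by −5 gives the monic gcd z^2−z−12.
Then lcm(f, g) = f·g / gcd(f, g); expanding and making the result monic gives the answer.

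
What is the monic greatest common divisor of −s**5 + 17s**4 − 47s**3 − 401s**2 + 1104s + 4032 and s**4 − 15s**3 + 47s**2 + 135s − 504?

s**3 − 12s**2 + 11s + 168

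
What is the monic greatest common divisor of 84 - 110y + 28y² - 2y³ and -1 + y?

-1 + y

Repeated division with remainder:
  -2y³ + 28y² - 110y + 84 = (-2y² + 26y - 84)(y - 1) + (0)
The last nonzero remainder y - 1 is already monic.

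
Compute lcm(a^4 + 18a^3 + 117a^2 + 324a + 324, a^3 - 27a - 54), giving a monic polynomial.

Euclidean algorithm in ℚ[a]:
  a^4 + 18a^3 + 117a^2 + 324a + 324 = (a + 18)(a^3 - 27a - 54) + (144a^2 + 864a + 1296)
  a^3 - 27a - 54 = ((1/144)a - 1/24)(144a^2 + 864a + 1296) + (0)
Last nonzero remainder: 144a^2 + 864a + 1296. Dividing through by 144 gives the monic gcd a^2 + 6a + 9.
Then lcm(f, g) = f·g / gcd(f, g); expanding and making the result monic gives the answer.

a^5 + 12a^4 + 9a^3 - 378a^2 - 1620a - 1944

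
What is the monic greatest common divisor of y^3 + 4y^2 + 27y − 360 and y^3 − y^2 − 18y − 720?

Apply the Euclidean algorithm:
  y^3 + 4y^2 + 27y − 360 = (y^3 − y^2 − 18y − 720) + (5y^2 + 45y + 360)
  y^3 − y^2 − 18y − 720 = ((1/5)y − 2)(5y^2 + 45y + 360) + (0)
Last nonzero remainder: 5y^2 + 45y + 360. Dividing through by 5 gives the monic gcd y^2 + 9y + 72.

y^2 + 9y + 72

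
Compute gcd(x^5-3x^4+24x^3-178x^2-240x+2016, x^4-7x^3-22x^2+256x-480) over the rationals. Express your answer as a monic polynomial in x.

By polynomial division,
  x^5-3x^4+24x^3-178x^2-240x+2016 = (x+4)(x^4-7x^3-22x^2+256x-480) + (74x^3-346x^2-784x+3936)
  x^4-7x^3-22x^2+256x-480 = ((1/74)x-43/1369)(74x^3-346x^2-784x+3936) + (-(30492/1369)x^2+(243936/1369)x-487872/1369)
  74x^3-346x^2-784x+3936 = (-(50653/15246)x-56129/5082)(-(30492/1369)x^2+(243936/1369)x-487872/1369) + (0)
Last nonzero remainder: -(30492/1369)x^2+(243936/1369)x-487872/1369. Dividing through by -30492/1369 gives the monic gcd x^2-8x+16.

x^2-8x+16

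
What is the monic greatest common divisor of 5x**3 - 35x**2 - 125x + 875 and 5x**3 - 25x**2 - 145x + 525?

By polynomial division,
  5x**3 - 35x**2 - 125x + 875 = (5x**3 - 25x**2 - 145x + 525) + (-10x**2 + 20x + 350)
  5x**3 - 25x**2 - 145x + 525 = (-(1/2)x + 3/2)(-10x**2 + 20x + 350) + (0)
Last nonzero remainder: -10x**2 + 20x + 350. Dividing through by -10 gives the monic gcd x**2 - 2x - 35.

x**2 - 2x - 35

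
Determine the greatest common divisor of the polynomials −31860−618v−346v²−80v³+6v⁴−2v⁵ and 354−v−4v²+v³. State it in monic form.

354−v−4v²+v³

Euclidean algorithm in ℚ[v]:
  −2v⁵+6v⁴−80v³−346v²−618v−31860 = (−2v²−2v−90)(v³−4v²−v+354) + (0)
The last nonzero remainder v³−4v²−v+354 is already monic.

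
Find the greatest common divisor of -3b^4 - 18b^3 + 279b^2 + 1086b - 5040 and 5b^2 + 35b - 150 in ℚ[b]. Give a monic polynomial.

b^2 + 7b - 30

By polynomial division,
  -3b^4 - 18b^3 + 279b^2 + 1086b - 5040 = (-(3/5)b^2 + (3/5)b + 168/5)(5b^2 + 35b - 150) + (0)
Last nonzero remainder: 5b^2 + 35b - 150. Dividing through by 5 gives the monic gcd b^2 + 7b - 30.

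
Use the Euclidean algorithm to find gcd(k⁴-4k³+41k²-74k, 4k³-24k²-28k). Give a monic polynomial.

Repeated division with remainder:
  k⁴-4k³+41k²-74k = ((1/4)k+1/2)(4k³-24k²-28k) + (60k²-60k)
  4k³-24k²-28k = ((1/15)k-1/3)(60k²-60k) + (-48k)
  60k²-60k = (-(5/4)k+5/4)(-48k) + (0)
Last nonzero remainder: -48k. Dividing through by -48 gives the monic gcd k.

k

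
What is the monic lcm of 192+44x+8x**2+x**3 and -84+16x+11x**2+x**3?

Repeated division with remainder:
  x**3+8x**2+44x+192 = (x**3+11x**2+16x-84) + (-3x**2+28x+276)
  x**3+11x**2+16x-84 = (-(1/3)x-61/9)(-3x**2+28x+276) + ((2680/9)x+5360/3)
  -3x**2+28x+276 = (-(27/2680)x+207/1340)((2680/9)x+5360/3) + (0)
Last nonzero remainder: (2680/9)x+5360/3. Dividing through by 2680/9 gives the monic gcd x+6.
Then lcm(f, g) = f·g / gcd(f, g); expanding and making the result monic gives the answer.

-2688+344x+300x**2+70x**3+13x**4+x**5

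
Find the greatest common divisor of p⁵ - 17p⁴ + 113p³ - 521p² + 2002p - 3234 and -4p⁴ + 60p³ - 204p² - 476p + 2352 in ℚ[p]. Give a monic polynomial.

Apply the Euclidean algorithm:
  p⁵ - 17p⁴ + 113p³ - 521p² + 2002p - 3234 = (-(1/4)p + 1/2)(-4p⁴ + 60p³ - 204p² - 476p + 2352) + (32p³ - 538p² + 2828p - 4410)
  -4p⁴ + 60p³ - 204p² - 476p + 2352 = (-(1/8)p - 29/128)(32p³ - 538p² + 2828p - 4410) + ((1767/64)p² - (12369/32)p + 86583/64)
  32p³ - 538p² + 2828p - 4410 = ((2048/1767)p - 1920/589)((1767/64)p² - (12369/32)p + 86583/64) + (0)
Last nonzero remainder: (1767/64)p² - (12369/32)p + 86583/64. Dividing through by 1767/64 gives the monic gcd p² - 14p + 49.

p² - 14p + 49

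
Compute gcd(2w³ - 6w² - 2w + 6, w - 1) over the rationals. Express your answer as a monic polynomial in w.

Euclidean algorithm in ℚ[w]:
  2w³ - 6w² - 2w + 6 = (2w² - 4w - 6)(w - 1) + (0)
The last nonzero remainder w - 1 is already monic.

w - 1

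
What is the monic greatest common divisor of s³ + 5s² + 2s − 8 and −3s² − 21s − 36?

s + 4

Apply the Euclidean algorithm:
  s³ + 5s² + 2s − 8 = (−(1/3)s + 2/3)(−3s² − 21s − 36) + (4s + 16)
  −3s² − 21s − 36 = (−(3/4)s − 9/4)(4s + 16) + (0)
Last nonzero remainder: 4s + 16. Dividing through by 4 gives the monic gcd s + 4.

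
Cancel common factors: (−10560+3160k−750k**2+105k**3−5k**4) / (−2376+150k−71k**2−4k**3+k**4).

(40−5k)/(9+k)

Apply the Euclidean algorithm:
  −5k**4+105k**3−750k**2+3160k−10560 = (−5)(k**4−4k**3−71k**2+150k−2376) + (85k**3−1105k**2+3910k−22440)
  k**4−4k**3−71k**2+150k−2376 = ((1/85)k+9/85)(85k**3−1105k**2+3910k−22440) + (0)
Last nonzero remainder: 85k**3−1105k**2+3910k−22440. Dividing through by 85 gives the monic gcd k**3−13k**2+46k−264.
Cancel k**3−13k**2+46k−264 from numerator and denominator to get the reduced form.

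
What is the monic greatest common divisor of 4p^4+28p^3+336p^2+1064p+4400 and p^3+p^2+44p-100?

Apply the Euclidean algorithm:
  4p^4+28p^3+336p^2+1064p+4400 = (4p+24)(p^3+p^2+44p-100) + (136p^2+408p+6800)
  p^3+p^2+44p-100 = ((1/136)p-1/68)(136p^2+408p+6800) + (0)
Last nonzero remainder: 136p^2+408p+6800. Dividing through by 136 gives the monic gcd p^2+3p+50.

p^2+3p+50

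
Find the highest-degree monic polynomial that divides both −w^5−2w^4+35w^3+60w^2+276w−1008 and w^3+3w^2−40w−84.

w^2+w−42

Repeated division with remainder:
  −w^5−2w^4+35w^3+60w^2+276w−1008 = (−w^2+w−8)(w^3+3w^2−40w−84) + (40w^2+40w−1680)
  w^3+3w^2−40w−84 = ((1/40)w+1/20)(40w^2+40w−1680) + (0)
Last nonzero remainder: 40w^2+40w−1680. Dividing through by 40 gives the monic gcd w^2+w−42.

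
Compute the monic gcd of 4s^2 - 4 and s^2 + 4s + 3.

s + 1

Repeated division with remainder:
  4s^2 - 4 = (4)(s^2 + 4s + 3) + (-16s - 16)
  s^2 + 4s + 3 = (-(1/16)s - 3/16)(-16s - 16) + (0)
Last nonzero remainder: -16s - 16. Dividing through by -16 gives the monic gcd s + 1.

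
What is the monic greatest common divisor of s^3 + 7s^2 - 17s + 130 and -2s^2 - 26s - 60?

Repeated division with remainder:
  s^3 + 7s^2 - 17s + 130 = (-(1/2)s + 3)(-2s^2 - 26s - 60) + (31s + 310)
  -2s^2 - 26s - 60 = (-(2/31)s - 6/31)(31s + 310) + (0)
Last nonzero remainder: 31s + 310. Dividing through by 31 gives the monic gcd s + 10.

s + 10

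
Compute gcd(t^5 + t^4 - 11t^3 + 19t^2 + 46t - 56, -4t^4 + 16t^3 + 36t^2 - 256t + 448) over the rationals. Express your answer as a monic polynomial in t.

t^3 - 9t + 28

Euclidean algorithm in ℚ[t]:
  t^5 + t^4 - 11t^3 + 19t^2 + 46t - 56 = (-(1/4)t - 5/4)(-4t^4 + 16t^3 + 36t^2 - 256t + 448) + (18t^3 - 162t + 504)
  -4t^4 + 16t^3 + 36t^2 - 256t + 448 = (-(2/9)t + 8/9)(18t^3 - 162t + 504) + (0)
Last nonzero remainder: 18t^3 - 162t + 504. Dividing through by 18 gives the monic gcd t^3 - 9t + 28.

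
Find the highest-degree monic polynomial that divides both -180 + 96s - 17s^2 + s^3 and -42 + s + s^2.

-6 + s

Repeated division with remainder:
  s^3 - 17s^2 + 96s - 180 = (s - 18)(s^2 + s - 42) + (156s - 936)
  s^2 + s - 42 = ((1/156)s + 7/156)(156s - 936) + (0)
Last nonzero remainder: 156s - 936. Dividing through by 156 gives the monic gcd s - 6.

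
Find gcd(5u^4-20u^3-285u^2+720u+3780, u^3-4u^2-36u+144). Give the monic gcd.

Euclidean algorithm in ℚ[u]:
  5u^4-20u^3-285u^2+720u+3780 = (5u)(u^3-4u^2-36u+144) + (-105u^2+3780)
  u^3-4u^2-36u+144 = (-(1/105)u+4/105)(-105u^2+3780) + (0)
Last nonzero remainder: -105u^2+3780. Dividing through by -105 gives the monic gcd u^2-36.

u^2-36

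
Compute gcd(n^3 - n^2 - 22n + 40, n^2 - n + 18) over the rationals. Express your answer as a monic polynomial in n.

1

Apply the Euclidean algorithm:
  n^3 - n^2 - 22n + 40 = (n)(n^2 - n + 18) + (-40n + 40)
  n^2 - n + 18 = (-(1/40)n)(-40n + 40) + (18)
  -40n + 40 = (-(20/9)n + 20/9)(18) + (0)
The last nonzero remainder is the constant 18, so the polynomials are coprime and gcd = 1.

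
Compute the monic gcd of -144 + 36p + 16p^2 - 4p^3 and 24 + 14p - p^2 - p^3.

-12 - p + p^2

Apply the Euclidean algorithm:
  -4p^3 + 16p^2 + 36p - 144 = (4)(-p^3 - p^2 + 14p + 24) + (20p^2 - 20p - 240)
  -p^3 - p^2 + 14p + 24 = (-(1/20)p - 1/10)(20p^2 - 20p - 240) + (0)
Last nonzero remainder: 20p^2 - 20p - 240. Dividing through by 20 gives the monic gcd p^2 - p - 12.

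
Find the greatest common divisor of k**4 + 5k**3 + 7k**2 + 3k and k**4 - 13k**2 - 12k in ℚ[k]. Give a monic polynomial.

Apply the Euclidean algorithm:
  k**4 + 5k**3 + 7k**2 + 3k = (k**4 - 13k**2 - 12k) + (5k**3 + 20k**2 + 15k)
  k**4 - 13k**2 - 12k = ((1/5)k - 4/5)(5k**3 + 20k**2 + 15k) + (0)
Last nonzero remainder: 5k**3 + 20k**2 + 15k. Dividing through by 5 gives the monic gcd k**3 + 4k**2 + 3k.

k**3 + 4k**2 + 3k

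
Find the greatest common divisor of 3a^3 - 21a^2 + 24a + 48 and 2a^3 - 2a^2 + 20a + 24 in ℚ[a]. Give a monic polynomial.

Euclidean algorithm in ℚ[a]:
  3a^3 - 21a^2 + 24a + 48 = (3/2)(2a^3 - 2a^2 + 20a + 24) + (-18a^2 - 6a + 12)
  2a^3 - 2a^2 + 20a + 24 = (-(1/9)a + 4/27)(-18a^2 - 6a + 12) + ((200/9)a + 200/9)
  -18a^2 - 6a + 12 = (-(81/100)a + 27/50)((200/9)a + 200/9) + (0)
Last nonzero remainder: (200/9)a + 200/9. Dividing through by 200/9 gives the monic gcd a + 1.

a + 1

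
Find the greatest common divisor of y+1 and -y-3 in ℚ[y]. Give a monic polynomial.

1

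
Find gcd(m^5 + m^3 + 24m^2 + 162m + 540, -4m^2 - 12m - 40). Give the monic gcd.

m^2 + 3m + 10

Repeated division with remainder:
  m^5 + m^3 + 24m^2 + 162m + 540 = (-(1/4)m^3 + (3/4)m^2 - 27/2)(-4m^2 - 12m - 40) + (0)
Last nonzero remainder: -4m^2 - 12m - 40. Dividing through by -4 gives the monic gcd m^2 + 3m + 10.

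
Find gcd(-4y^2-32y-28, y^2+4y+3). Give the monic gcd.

By polynomial division,
  -4y^2-32y-28 = (-4)(y^2+4y+3) + (-16y-16)
  y^2+4y+3 = (-(1/16)y-3/16)(-16y-16) + (0)
Last nonzero remainder: -16y-16. Dividing through by -16 gives the monic gcd y+1.

y+1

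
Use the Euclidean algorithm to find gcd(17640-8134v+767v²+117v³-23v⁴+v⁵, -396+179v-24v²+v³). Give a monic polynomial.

36-13v+v²

Repeated division with remainder:
  v⁵-23v⁴+117v³+767v²-8134v+17640 = (v²+v-38)(v³-24v²+179v-396) + (72v²-936v+2592)
  v³-24v²+179v-396 = ((1/72)v-11/72)(72v²-936v+2592) + (0)
Last nonzero remainder: 72v²-936v+2592. Dividing through by 72 gives the monic gcd v²-13v+36.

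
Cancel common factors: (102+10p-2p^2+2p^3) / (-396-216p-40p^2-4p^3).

(-17+4p-p^2)/(66+14p+2p^2)

Repeated division with remainder:
  2p^3-2p^2+10p+102 = (-1/2)(-4p^3-40p^2-216p-396) + (-22p^2-98p-96)
  -4p^3-40p^2-216p-396 = ((2/11)p+122/121)(-22p^2-98p-96) + (-(12068/121)p-36204/121)
  -22p^2-98p-96 = ((1331/6034)p+968/3017)(-(12068/121)p-36204/121) + (0)
Last nonzero remainder: -(12068/121)p-36204/121. Dividing through by -12068/121 gives the monic gcd p+3.
Cancel p+3 from numerator and denominator to get the reduced form.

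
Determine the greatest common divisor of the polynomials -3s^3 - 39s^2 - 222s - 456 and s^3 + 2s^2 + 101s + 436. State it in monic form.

s + 4

Repeated division with remainder:
  -3s^3 - 39s^2 - 222s - 456 = (-3)(s^3 + 2s^2 + 101s + 436) + (-33s^2 + 81s + 852)
  s^3 + 2s^2 + 101s + 436 = (-(1/33)s - 49/363)(-33s^2 + 81s + 852) + ((16668/121)s + 66672/121)
  -33s^2 + 81s + 852 = (-(1331/5556)s + 8591/5556)((16668/121)s + 66672/121) + (0)
Last nonzero remainder: (16668/121)s + 66672/121. Dividing through by 16668/121 gives the monic gcd s + 4.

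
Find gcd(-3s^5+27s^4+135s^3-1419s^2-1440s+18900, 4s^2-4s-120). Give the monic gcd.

By polynomial division,
  -3s^5+27s^4+135s^3-1419s^2-1440s+18900 = (-(3/4)s^3+6s^2+(69/4)s-315/2)(4s^2-4s-120) + (0)
Last nonzero remainder: 4s^2-4s-120. Dividing through by 4 gives the monic gcd s^2-s-30.

s^2-s-30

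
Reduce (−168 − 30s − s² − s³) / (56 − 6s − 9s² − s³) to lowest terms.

(42 − 3s + s²)/(−14 + 5s + s²)

Euclidean algorithm in ℚ[s]:
  −s³ − s² − 30s − 168 = (−s³ − 9s² − 6s + 56) + (8s² − 24s − 224)
  −s³ − 9s² − 6s + 56 = (−(1/8)s − 3/2)(8s² − 24s − 224) + (−70s − 280)
  8s² − 24s − 224 = (−(4/35)s + 4/5)(−70s − 280) + (0)
Last nonzero remainder: −70s − 280. Dividing through by −70 gives the monic gcd s + 4.
Cancel s + 4 from numerator and denominator to get the reduced form.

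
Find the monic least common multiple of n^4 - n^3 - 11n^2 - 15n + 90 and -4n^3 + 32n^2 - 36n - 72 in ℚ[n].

By polynomial division,
  n^4 - n^3 - 11n^2 - 15n + 90 = (-(1/4)n - 7/4)(-4n^3 + 32n^2 - 36n - 72) + (36n^2 - 96n - 36)
  -4n^3 + 32n^2 - 36n - 72 = (-(1/9)n + 16/27)(36n^2 - 96n - 36) + ((152/9)n - 152/3)
  36n^2 - 96n - 36 = ((81/38)n + 27/38)((152/9)n - 152/3) + (0)
Last nonzero remainder: (152/9)n - 152/3. Dividing through by 152/9 gives the monic gcd n - 3.
Then lcm(f, g) = f·g / gcd(f, g); expanding and making the result monic gives the answer.

n^6 - 6n^5 - 12n^4 + 46n^3 + 231n^2 - 360n - 540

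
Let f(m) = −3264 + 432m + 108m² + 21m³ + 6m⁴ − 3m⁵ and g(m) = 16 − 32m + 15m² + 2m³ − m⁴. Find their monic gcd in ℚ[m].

Euclidean algorithm in ℚ[m]:
  −3m⁵ + 6m⁴ + 21m³ + 108m² + 432m − 3264 = (3m)(−m⁴ + 2m³ + 15m² − 32m + 16) + (−24m³ + 204m² + 384m − 3264)
  −m⁴ + 2m³ + 15m² − 32m + 16 = ((1/24)m + 13/48)(−24m³ + 204m² + 384m − 3264) + (−(225/4)m² + 900)
  −24m³ + 204m² + 384m − 3264 = ((32/75)m − 272/75)(−(225/4)m² + 900) + (0)
Last nonzero remainder: −(225/4)m² + 900. Dividing through by −225/4 gives the monic gcd m² − 16.

−16 + m²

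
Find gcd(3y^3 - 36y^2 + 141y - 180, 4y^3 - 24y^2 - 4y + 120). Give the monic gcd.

By polynomial division,
  3y^3 - 36y^2 + 141y - 180 = (3/4)(4y^3 - 24y^2 - 4y + 120) + (-18y^2 + 144y - 270)
  4y^3 - 24y^2 - 4y + 120 = (-(2/9)y - 4/9)(-18y^2 + 144y - 270) + (0)
Last nonzero remainder: -18y^2 + 144y - 270. Dividing through by -18 gives the monic gcd y^2 - 8y + 15.

y^2 - 8y + 15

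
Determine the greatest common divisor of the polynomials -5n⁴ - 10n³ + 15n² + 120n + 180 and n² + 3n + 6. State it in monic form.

n² + 3n + 6

Apply the Euclidean algorithm:
  -5n⁴ - 10n³ + 15n² + 120n + 180 = (-5n² + 5n + 30)(n² + 3n + 6) + (0)
The last nonzero remainder n² + 3n + 6 is already monic.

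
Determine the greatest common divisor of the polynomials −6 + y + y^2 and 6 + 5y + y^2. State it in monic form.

3 + y

Repeated division with remainder:
  y^2 + y − 6 = (y^2 + 5y + 6) + (−4y − 12)
  y^2 + 5y + 6 = (−(1/4)y − 1/2)(−4y − 12) + (0)
Last nonzero remainder: −4y − 12. Dividing through by −4 gives the monic gcd y + 3.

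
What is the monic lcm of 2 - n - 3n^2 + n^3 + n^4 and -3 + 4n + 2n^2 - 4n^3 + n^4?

Repeated division with remainder:
  n^4 + n^3 - 3n^2 - n + 2 = (n^4 - 4n^3 + 2n^2 + 4n - 3) + (5n^3 - 5n^2 - 5n + 5)
  n^4 - 4n^3 + 2n^2 + 4n - 3 = ((1/5)n - 3/5)(5n^3 - 5n^2 - 5n + 5) + (0)
Last nonzero remainder: 5n^3 - 5n^2 - 5n + 5. Dividing through by 5 gives the monic gcd n^3 - n^2 - n + 1.
Then lcm(f, g) = f·g / gcd(f, g); expanding and making the result monic gives the answer.

-6 + 5n + 8n^2 - 6n^3 - 2n^4 + n^5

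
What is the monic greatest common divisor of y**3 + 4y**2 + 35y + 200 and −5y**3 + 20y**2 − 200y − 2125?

y + 5

Apply the Euclidean algorithm:
  y**3 + 4y**2 + 35y + 200 = (−1/5)(−5y**3 + 20y**2 − 200y − 2125) + (8y**2 − 5y − 225)
  −5y**3 + 20y**2 − 200y − 2125 = (−(5/8)y + 135/64)(8y**2 − 5y − 225) + (−(21125/64)y − 105625/64)
  8y**2 − 5y − 225 = (−(512/21125)y + 576/4225)(−(21125/64)y − 105625/64) + (0)
Last nonzero remainder: −(21125/64)y − 105625/64. Dividing through by −21125/64 gives the monic gcd y + 5.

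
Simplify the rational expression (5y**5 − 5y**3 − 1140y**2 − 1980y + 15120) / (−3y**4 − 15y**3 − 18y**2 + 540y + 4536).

By polynomial division,
  5y**5 − 5y**3 − 1140y**2 − 1980y + 15120 = (−(5/3)y + 25/3)(−3y**4 − 15y**3 − 18y**2 + 540y + 4536) + (90y**3 − 90y**2 + 1080y − 22680)
  −3y**4 − 15y**3 − 18y**2 + 540y + 4536 = (−(1/30)y − 1/5)(90y**3 − 90y**2 + 1080y − 22680) + (0)
Last nonzero remainder: 90y**3 − 90y**2 + 1080y − 22680. Dividing through by 90 gives the monic gcd y**3 − y**2 + 12y − 252.
Cancel y**3 − y**2 + 12y − 252 from numerator and denominator to get the reduced form.

(−5y**2 − 5y + 60)/(3y + 18)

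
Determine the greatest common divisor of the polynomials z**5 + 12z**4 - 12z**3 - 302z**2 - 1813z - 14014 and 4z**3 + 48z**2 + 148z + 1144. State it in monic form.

z**3 + 12z**2 + 37z + 286

Apply the Euclidean algorithm:
  z**5 + 12z**4 - 12z**3 - 302z**2 - 1813z - 14014 = ((1/4)z**2 - 49/4)(4z**3 + 48z**2 + 148z + 1144) + (0)
Last nonzero remainder: 4z**3 + 48z**2 + 148z + 1144. Dividing through by 4 gives the monic gcd z**3 + 12z**2 + 37z + 286.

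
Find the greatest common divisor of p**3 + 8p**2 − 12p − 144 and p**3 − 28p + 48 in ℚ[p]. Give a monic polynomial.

p**2 + 2p − 24

Repeated division with remainder:
  p**3 + 8p**2 − 12p − 144 = (p**3 − 28p + 48) + (8p**2 + 16p − 192)
  p**3 − 28p + 48 = ((1/8)p − 1/4)(8p**2 + 16p − 192) + (0)
Last nonzero remainder: 8p**2 + 16p − 192. Dividing through by 8 gives the monic gcd p**2 + 2p − 24.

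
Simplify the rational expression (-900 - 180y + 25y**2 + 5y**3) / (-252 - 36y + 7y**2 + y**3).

(25 + 5y)/(7 + y)

Euclidean algorithm in ℚ[y]:
  5y**3 + 25y**2 - 180y - 900 = (5)(y**3 + 7y**2 - 36y - 252) + (-10y**2 + 360)
  y**3 + 7y**2 - 36y - 252 = (-(1/10)y - 7/10)(-10y**2 + 360) + (0)
Last nonzero remainder: -10y**2 + 360. Dividing through by -10 gives the monic gcd y**2 - 36.
Cancel y**2 - 36 from numerator and denominator to get the reduced form.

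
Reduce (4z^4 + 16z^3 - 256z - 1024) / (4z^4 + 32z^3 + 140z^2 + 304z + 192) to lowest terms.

(z^2 - 16)/(z^2 + 4z + 3)

Euclidean algorithm in ℚ[z]:
  4z^4 + 16z^3 - 256z - 1024 = (4z^4 + 32z^3 + 140z^2 + 304z + 192) + (-16z^3 - 140z^2 - 560z - 1216)
  4z^4 + 32z^3 + 140z^2 + 304z + 192 = (-(1/4)z + 3/16)(-16z^3 - 140z^2 - 560z - 1216) + ((105/4)z^2 + 105z + 420)
  -16z^3 - 140z^2 - 560z - 1216 = (-(64/105)z - 304/105)((105/4)z^2 + 105z + 420) + (0)
Last nonzero remainder: (105/4)z^2 + 105z + 420. Dividing through by 105/4 gives the monic gcd z^2 + 4z + 16.
Cancel z^2 + 4z + 16 from numerator and denominator to get the reduced form.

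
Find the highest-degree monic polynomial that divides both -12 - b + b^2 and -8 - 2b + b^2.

-4 + b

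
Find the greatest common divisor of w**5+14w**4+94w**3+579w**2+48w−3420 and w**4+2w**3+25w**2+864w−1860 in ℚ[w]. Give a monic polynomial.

w**2+8w−20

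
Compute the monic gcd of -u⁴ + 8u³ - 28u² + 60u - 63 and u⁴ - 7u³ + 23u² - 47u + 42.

u³ - 5u² + 13u - 21

By polynomial division,
  -u⁴ + 8u³ - 28u² + 60u - 63 = (-1)(u⁴ - 7u³ + 23u² - 47u + 42) + (u³ - 5u² + 13u - 21)
  u⁴ - 7u³ + 23u² - 47u + 42 = (u - 2)(u³ - 5u² + 13u - 21) + (0)
The last nonzero remainder u³ - 5u² + 13u - 21 is already monic.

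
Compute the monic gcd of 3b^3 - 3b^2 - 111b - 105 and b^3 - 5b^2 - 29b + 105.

b^2 - 2b - 35

Apply the Euclidean algorithm:
  3b^3 - 3b^2 - 111b - 105 = (3)(b^3 - 5b^2 - 29b + 105) + (12b^2 - 24b - 420)
  b^3 - 5b^2 - 29b + 105 = ((1/12)b - 1/4)(12b^2 - 24b - 420) + (0)
Last nonzero remainder: 12b^2 - 24b - 420. Dividing through by 12 gives the monic gcd b^2 - 2b - 35.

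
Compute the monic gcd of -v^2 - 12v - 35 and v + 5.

By polynomial division,
  -v^2 - 12v - 35 = (-v - 7)(v + 5) + (0)
The last nonzero remainder v + 5 is already monic.

v + 5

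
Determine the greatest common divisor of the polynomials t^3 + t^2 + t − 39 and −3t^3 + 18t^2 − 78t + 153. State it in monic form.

Repeated division with remainder:
  t^3 + t^2 + t − 39 = (−1/3)(−3t^3 + 18t^2 − 78t + 153) + (7t^2 − 25t + 12)
  −3t^3 + 18t^2 − 78t + 153 = (−(3/7)t + 51/49)(7t^2 − 25t + 12) + (−(2295/49)t + 6885/49)
  7t^2 − 25t + 12 = (−(343/2295)t + 196/2295)(−(2295/49)t + 6885/49) + (0)
Last nonzero remainder: −(2295/49)t + 6885/49. Dividing through by −2295/49 gives the monic gcd t − 3.

t − 3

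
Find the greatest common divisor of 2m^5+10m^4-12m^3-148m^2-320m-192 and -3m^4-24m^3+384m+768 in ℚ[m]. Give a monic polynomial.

m^2-16

Repeated division with remainder:
  2m^5+10m^4-12m^3-148m^2-320m-192 = (-(2/3)m+2)(-3m^4-24m^3+384m+768) + (36m^3+108m^2-576m-1728)
  -3m^4-24m^3+384m+768 = (-(1/12)m-5/12)(36m^3+108m^2-576m-1728) + (-3m^2+48)
  36m^3+108m^2-576m-1728 = (-12m-36)(-3m^2+48) + (0)
Last nonzero remainder: -3m^2+48. Dividing through by -3 gives the monic gcd m^2-16.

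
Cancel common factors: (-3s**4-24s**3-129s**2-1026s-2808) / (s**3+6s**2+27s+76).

Euclidean algorithm in ℚ[s]:
  -3s**4-24s**3-129s**2-1026s-2808 = (-3s-6)(s**3+6s**2+27s+76) + (-12s**2-636s-2352)
  s**3+6s**2+27s+76 = (-(1/12)s+47/12)(-12s**2-636s-2352) + (2322s+9288)
  -12s**2-636s-2352 = (-(2/387)s-98/387)(2322s+9288) + (0)
Last nonzero remainder: 2322s+9288. Dividing through by 2322 gives the monic gcd s+4.
Cancel s+4 from numerator and denominator to get the reduced form.

(-3s**3-12s**2-81s-702)/(s**2+2s+19)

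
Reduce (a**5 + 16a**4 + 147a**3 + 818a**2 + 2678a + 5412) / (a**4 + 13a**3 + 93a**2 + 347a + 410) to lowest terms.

(a**3 + 10a**2 + 46a + 132)/(a**2 + 7a + 10)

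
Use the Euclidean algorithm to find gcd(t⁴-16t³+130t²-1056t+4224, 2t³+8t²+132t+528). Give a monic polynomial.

Apply the Euclidean algorithm:
  t⁴-16t³+130t²-1056t+4224 = ((1/2)t-10)(2t³+8t²+132t+528) + (144t²+9504)
  2t³+8t²+132t+528 = ((1/72)t+1/18)(144t²+9504) + (0)
Last nonzero remainder: 144t²+9504. Dividing through by 144 gives the monic gcd t²+66.

t²+66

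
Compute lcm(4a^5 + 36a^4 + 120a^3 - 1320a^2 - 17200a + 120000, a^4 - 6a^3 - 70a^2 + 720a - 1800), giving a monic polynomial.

a^6 + 3a^5 - 24a^4 - 510a^3 - 2320a^2 + 55800a - 180000

By polynomial division,
  4a^5 + 36a^4 + 120a^3 - 1320a^2 - 17200a + 120000 = (4a + 60)(a^4 - 6a^3 - 70a^2 + 720a - 1800) + (760a^3 - 53200a + 228000)
  a^4 - 6a^3 - 70a^2 + 720a - 1800 = ((1/760)a - 3/380)(760a^3 - 53200a + 228000) + (0)
Last nonzero remainder: 760a^3 - 53200a + 228000. Dividing through by 760 gives the monic gcd a^3 - 70a + 300.
Then lcm(f, g) = f·g / gcd(f, g); expanding and making the result monic gives the answer.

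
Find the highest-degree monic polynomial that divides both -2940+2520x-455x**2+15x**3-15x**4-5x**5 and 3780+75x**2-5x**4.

21+x**2

Apply the Euclidean algorithm:
  -5x**5-15x**4+15x**3-455x**2+2520x-2940 = (x+3)(-5x**4+75x**2+3780) + (-60x**3-680x**2-1260x-14280)
  -5x**4+75x**2+3780 = ((1/12)x-17/18)(-60x**3-680x**2-1260x-14280) + (-(4160/9)x**2-29120/3)
  -60x**3-680x**2-1260x-14280 = ((27/208)x+153/104)(-(4160/9)x**2-29120/3) + (0)
Last nonzero remainder: -(4160/9)x**2-29120/3. Dividing through by -4160/9 gives the monic gcd x**2+21.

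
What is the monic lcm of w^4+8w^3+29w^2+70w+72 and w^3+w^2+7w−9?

w^5+7w^4+21w^3+41w^2+2w−72

Euclidean algorithm in ℚ[w]:
  w^4+8w^3+29w^2+70w+72 = (w+7)(w^3+w^2+7w−9) + (15w^2+30w+135)
  w^3+w^2+7w−9 = ((1/15)w−1/15)(15w^2+30w+135) + (0)
Last nonzero remainder: 15w^2+30w+135. Dividing through by 15 gives the monic gcd w^2+2w+9.
Then lcm(f, g) = f·g / gcd(f, g); expanding and making the result monic gives the answer.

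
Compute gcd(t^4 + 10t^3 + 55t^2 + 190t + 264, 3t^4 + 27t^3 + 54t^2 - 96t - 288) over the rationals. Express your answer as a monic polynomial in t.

Apply the Euclidean algorithm:
  t^4 + 10t^3 + 55t^2 + 190t + 264 = (1/3)(3t^4 + 27t^3 + 54t^2 - 96t - 288) + (t^3 + 37t^2 + 222t + 360)
  3t^4 + 27t^3 + 54t^2 - 96t - 288 = (3t - 84)(t^3 + 37t^2 + 222t + 360) + (2496t^2 + 17472t + 29952)
  t^3 + 37t^2 + 222t + 360 = ((1/2496)t + 5/416)(2496t^2 + 17472t + 29952) + (0)
Last nonzero remainder: 2496t^2 + 17472t + 29952. Dividing through by 2496 gives the monic gcd t^2 + 7t + 12.

t^2 + 7t + 12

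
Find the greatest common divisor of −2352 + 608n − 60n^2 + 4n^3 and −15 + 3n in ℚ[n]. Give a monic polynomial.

1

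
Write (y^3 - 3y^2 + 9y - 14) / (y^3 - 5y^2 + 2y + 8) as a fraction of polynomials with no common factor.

By polynomial division,
  y^3 - 3y^2 + 9y - 14 = (y^3 - 5y^2 + 2y + 8) + (2y^2 + 7y - 22)
  y^3 - 5y^2 + 2y + 8 = ((1/2)y - 17/4)(2y^2 + 7y - 22) + ((171/4)y - 171/2)
  2y^2 + 7y - 22 = ((8/171)y + 44/171)((171/4)y - 171/2) + (0)
Last nonzero remainder: (171/4)y - 171/2. Dividing through by 171/4 gives the monic gcd y - 2.
Cancel y - 2 from numerator and denominator to get the reduced form.

(y^2 - y + 7)/(y^2 - 3y - 4)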